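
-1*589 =-589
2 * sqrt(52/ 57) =4 * sqrt(741)/ 57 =1.91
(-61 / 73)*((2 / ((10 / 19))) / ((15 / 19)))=-22021 / 5475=-4.02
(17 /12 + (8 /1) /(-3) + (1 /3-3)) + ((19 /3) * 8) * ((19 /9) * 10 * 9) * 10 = 385051 /4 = 96262.75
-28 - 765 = -793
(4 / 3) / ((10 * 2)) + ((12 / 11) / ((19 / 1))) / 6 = 239 / 3135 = 0.08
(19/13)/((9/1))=19/117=0.16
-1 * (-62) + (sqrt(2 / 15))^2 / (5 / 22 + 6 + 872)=17968574 / 289815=62.00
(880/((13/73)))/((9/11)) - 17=6022.66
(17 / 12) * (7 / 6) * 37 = 4403 / 72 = 61.15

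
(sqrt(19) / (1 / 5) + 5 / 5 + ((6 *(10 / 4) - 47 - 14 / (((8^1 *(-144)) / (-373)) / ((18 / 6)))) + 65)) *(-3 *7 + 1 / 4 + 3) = -355 *sqrt(19) / 4 - 278107 / 768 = -748.97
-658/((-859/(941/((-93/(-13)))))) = 8049314/79887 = 100.76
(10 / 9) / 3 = 10 / 27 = 0.37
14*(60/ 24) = 35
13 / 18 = 0.72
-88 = -88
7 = 7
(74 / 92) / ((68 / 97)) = 3589 / 3128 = 1.15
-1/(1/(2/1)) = -2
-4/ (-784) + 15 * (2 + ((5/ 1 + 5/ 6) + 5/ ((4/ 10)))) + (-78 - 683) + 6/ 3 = -453.99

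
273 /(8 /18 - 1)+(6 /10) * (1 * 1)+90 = -2004 /5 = -400.80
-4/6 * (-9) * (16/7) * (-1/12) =-8/7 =-1.14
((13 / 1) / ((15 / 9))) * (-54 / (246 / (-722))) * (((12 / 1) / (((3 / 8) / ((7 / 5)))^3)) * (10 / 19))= 2082103296 / 5125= 406264.06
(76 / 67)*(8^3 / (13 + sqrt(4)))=38912 / 1005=38.72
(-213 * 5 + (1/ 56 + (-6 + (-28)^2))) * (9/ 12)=-48213/ 224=-215.24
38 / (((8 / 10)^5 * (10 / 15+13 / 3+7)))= 59375 / 6144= 9.66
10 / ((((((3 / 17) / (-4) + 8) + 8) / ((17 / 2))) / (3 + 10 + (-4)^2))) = 33524 / 217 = 154.49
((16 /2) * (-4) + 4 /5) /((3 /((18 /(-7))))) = 936 /35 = 26.74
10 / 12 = 5 / 6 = 0.83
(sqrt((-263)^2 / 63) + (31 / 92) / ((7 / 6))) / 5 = 93 / 1610 + 263 * sqrt(7) / 105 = 6.68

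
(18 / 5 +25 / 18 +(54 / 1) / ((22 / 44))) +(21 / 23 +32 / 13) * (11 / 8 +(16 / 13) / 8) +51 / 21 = 1181077489 / 9795240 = 120.58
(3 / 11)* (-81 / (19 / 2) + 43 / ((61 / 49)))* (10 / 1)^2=822300 / 1159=709.49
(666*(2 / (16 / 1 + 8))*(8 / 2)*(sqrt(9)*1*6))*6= 23976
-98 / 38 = -2.58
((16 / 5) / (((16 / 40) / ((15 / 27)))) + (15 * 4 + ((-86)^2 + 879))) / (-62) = -75055 / 558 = -134.51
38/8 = 19/4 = 4.75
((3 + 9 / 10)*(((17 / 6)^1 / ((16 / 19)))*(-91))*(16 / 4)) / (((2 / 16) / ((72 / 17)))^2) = -466083072 / 85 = -5483330.26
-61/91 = -0.67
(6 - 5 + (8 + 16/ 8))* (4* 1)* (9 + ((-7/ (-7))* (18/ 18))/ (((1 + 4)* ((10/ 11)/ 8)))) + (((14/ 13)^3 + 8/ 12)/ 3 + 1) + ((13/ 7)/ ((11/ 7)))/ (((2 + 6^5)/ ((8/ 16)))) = 40185435950773/ 84586916700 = 475.08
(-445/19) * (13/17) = -5785/323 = -17.91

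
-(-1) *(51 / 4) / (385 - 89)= 51 / 1184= 0.04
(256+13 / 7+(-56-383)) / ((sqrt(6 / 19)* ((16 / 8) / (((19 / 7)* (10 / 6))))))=-30115* sqrt(114) / 441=-729.12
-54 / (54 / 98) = -98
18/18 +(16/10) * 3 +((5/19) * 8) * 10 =26.85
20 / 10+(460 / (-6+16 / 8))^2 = 13227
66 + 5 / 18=1193 / 18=66.28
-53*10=-530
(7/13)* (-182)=-98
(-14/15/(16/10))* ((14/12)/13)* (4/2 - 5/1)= 49/312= 0.16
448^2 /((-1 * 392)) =-512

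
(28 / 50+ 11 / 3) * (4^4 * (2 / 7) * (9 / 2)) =243456 / 175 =1391.18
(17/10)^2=2.89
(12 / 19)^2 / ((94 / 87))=6264 / 16967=0.37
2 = 2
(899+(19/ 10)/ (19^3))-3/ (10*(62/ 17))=201195831/ 223820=898.92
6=6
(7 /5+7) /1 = 42 /5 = 8.40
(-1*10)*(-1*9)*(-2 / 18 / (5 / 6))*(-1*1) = 12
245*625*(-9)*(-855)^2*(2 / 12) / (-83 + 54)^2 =-199651967.52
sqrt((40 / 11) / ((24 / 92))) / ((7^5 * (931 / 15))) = 10 * sqrt(3795) / 172120487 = 0.00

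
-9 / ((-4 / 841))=7569 / 4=1892.25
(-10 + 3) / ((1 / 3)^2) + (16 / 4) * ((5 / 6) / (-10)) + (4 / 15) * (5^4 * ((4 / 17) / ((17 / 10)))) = -34910 / 867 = -40.27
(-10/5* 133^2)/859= -41.19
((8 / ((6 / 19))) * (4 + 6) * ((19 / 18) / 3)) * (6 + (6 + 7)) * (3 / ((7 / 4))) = 548720 / 189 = 2903.28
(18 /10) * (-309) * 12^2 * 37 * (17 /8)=-31486482 /5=-6297296.40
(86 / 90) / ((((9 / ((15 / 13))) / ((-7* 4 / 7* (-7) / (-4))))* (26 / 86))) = -12943 / 4563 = -2.84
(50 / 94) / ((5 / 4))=20 / 47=0.43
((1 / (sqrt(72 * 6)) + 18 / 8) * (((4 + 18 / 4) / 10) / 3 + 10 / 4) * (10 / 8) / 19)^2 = 27889 * sqrt(3) / 6653952 + 15255283 / 89828352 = 0.18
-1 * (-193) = 193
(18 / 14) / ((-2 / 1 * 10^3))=-9 / 14000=-0.00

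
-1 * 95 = -95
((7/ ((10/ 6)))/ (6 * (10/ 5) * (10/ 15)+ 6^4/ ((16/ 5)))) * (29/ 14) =87/ 4130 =0.02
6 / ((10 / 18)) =54 / 5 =10.80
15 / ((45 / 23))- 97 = -268 / 3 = -89.33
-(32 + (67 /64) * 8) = -40.38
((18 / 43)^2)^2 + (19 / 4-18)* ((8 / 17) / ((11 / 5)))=-1792334018 / 639315787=-2.80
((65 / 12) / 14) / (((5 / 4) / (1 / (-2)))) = -13 / 84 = -0.15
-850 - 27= -877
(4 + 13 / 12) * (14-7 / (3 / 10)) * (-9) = 427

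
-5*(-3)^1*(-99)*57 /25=-16929 /5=-3385.80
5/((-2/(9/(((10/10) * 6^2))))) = -0.62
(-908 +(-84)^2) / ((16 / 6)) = 4611 / 2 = 2305.50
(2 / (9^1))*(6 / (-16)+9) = 23 / 12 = 1.92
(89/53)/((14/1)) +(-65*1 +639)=425997/742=574.12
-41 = -41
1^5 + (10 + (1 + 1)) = 13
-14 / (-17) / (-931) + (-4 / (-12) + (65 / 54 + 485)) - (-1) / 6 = 29711747 / 61047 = 486.70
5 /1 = 5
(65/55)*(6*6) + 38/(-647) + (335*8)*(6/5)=23190650/7117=3258.49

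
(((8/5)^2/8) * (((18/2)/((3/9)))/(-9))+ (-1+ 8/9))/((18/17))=-4097/4050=-1.01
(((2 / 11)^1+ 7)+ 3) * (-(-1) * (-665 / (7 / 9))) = -95760 / 11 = -8705.45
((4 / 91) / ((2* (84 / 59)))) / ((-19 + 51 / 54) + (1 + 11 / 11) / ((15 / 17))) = -885 / 905177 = -0.00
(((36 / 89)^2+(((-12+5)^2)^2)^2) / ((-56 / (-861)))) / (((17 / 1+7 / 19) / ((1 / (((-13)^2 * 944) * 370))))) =35571469223243 / 411455723993600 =0.09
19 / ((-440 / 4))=-19 / 110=-0.17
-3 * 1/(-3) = 1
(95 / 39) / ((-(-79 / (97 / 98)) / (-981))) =-3013305 / 100646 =-29.94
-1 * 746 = -746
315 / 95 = 63 / 19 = 3.32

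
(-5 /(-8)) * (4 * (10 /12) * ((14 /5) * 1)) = 35 /6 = 5.83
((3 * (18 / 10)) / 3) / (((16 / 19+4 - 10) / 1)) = -171 / 490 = -0.35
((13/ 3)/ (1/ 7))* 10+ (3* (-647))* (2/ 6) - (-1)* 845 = 1504/ 3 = 501.33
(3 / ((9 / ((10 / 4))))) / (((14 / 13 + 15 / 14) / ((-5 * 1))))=-2275 / 1173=-1.94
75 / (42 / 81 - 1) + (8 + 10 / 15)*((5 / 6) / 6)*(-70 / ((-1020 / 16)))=-154.45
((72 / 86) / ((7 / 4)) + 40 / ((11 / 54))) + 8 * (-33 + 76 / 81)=-15998072 / 268191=-59.65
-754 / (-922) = 377 / 461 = 0.82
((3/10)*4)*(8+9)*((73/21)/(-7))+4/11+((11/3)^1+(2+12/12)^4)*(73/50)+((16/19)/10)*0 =4602239/40425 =113.85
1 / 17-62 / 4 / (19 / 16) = -4197 / 323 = -12.99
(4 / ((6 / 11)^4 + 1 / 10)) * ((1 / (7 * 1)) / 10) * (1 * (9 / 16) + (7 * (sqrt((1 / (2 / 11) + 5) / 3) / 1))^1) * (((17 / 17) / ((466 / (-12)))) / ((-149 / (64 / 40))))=0.00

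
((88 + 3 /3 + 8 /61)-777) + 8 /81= -3398272 /4941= -687.77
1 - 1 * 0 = 1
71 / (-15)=-71 / 15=-4.73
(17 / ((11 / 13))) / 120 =221 / 1320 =0.17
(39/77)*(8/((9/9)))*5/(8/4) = 780/77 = 10.13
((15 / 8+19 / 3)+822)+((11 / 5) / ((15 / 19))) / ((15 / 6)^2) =4153271 / 5000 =830.65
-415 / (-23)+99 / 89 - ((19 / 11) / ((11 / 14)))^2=429265360 / 29970127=14.32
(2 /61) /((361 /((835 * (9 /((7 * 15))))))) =1002 /154147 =0.01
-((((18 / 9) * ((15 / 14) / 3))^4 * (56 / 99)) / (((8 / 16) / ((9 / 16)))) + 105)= -396790 / 3773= -105.17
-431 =-431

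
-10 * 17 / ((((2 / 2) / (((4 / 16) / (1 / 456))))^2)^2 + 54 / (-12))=28712322720 / 760032071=37.78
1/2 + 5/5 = 3/2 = 1.50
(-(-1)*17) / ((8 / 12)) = 51 / 2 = 25.50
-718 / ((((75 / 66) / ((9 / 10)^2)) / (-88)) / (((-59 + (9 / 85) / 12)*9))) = -1270291281534 / 53125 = -23911365.30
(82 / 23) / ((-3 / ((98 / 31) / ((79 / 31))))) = -1.47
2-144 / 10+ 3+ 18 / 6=-32 / 5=-6.40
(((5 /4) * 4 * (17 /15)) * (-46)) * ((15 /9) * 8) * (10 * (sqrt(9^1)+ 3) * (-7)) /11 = 4379200 /33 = 132703.03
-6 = -6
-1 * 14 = -14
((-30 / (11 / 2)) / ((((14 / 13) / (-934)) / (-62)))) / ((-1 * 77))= 3809.09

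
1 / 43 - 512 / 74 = -10971 / 1591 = -6.90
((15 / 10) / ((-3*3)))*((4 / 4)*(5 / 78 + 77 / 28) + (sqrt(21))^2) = -3715 / 936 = -3.97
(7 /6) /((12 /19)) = 133 /72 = 1.85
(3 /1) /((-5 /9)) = -27 /5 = -5.40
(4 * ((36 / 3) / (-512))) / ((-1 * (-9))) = -1 / 96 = -0.01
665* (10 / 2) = 3325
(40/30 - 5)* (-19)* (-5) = -1045/3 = -348.33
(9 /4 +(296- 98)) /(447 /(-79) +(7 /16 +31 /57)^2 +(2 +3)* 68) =13157982144 /22032135247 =0.60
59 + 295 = 354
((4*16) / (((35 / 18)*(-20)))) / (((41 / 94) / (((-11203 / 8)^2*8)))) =-59193922.68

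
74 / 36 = 37 / 18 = 2.06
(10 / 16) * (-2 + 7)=3.12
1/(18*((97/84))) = 14/291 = 0.05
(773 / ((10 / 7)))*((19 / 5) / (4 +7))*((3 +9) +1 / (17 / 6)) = 2309.08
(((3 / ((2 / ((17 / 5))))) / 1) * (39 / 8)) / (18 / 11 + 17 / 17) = 21879 / 2320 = 9.43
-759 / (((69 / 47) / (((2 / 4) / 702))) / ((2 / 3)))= -0.25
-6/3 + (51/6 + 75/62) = 239/31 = 7.71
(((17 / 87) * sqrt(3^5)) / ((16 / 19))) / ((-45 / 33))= -3553 * sqrt(3) / 2320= -2.65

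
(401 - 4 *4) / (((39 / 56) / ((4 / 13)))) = 170.10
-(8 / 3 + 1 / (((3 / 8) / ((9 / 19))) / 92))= -118.88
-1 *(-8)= 8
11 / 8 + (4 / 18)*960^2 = 1638411 / 8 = 204801.38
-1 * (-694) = 694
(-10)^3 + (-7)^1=-1007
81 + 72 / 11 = 963 / 11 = 87.55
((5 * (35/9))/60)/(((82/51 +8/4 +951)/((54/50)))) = 51/139100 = 0.00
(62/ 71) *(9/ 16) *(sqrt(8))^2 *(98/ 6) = 4557/ 71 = 64.18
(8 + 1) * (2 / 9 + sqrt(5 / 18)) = 6.74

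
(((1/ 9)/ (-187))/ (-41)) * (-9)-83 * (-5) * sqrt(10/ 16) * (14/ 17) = -1/ 7667 + 2905 * sqrt(10)/ 34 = 270.19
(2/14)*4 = 4/7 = 0.57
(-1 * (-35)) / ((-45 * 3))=-7 / 27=-0.26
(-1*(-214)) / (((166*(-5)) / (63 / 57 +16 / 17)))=-70727 / 134045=-0.53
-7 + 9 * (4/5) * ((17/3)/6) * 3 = 67/5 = 13.40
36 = 36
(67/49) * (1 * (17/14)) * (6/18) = 1139/2058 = 0.55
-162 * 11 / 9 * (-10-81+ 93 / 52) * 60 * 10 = 137778300 / 13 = 10598330.77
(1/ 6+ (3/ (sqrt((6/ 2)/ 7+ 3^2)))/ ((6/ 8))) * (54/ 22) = 9/ 22+ 18 * sqrt(462)/ 121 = 3.61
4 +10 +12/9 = 46/3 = 15.33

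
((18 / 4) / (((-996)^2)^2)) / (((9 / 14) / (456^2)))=2527 / 1708499556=0.00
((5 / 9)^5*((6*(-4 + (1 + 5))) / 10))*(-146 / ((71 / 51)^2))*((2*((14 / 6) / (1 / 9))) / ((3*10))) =-73839500 / 11024667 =-6.70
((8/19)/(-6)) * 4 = -16/57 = -0.28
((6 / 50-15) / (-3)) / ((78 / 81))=1674 / 325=5.15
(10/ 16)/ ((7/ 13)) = 65/ 56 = 1.16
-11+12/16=-41/4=-10.25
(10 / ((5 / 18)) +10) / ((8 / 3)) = 69 / 4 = 17.25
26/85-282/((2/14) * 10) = -16753/85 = -197.09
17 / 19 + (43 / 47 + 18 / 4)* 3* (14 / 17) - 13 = 19321 / 15181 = 1.27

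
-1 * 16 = -16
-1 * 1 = -1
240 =240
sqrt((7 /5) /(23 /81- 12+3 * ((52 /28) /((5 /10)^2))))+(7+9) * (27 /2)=63 * sqrt(29965) /29965+216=216.36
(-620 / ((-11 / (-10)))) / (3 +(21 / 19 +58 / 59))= -28025 / 253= -110.77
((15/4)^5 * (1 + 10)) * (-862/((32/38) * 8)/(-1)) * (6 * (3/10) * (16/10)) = 24625346625/8192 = 3006023.76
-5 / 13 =-0.38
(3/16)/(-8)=-3/128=-0.02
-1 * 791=-791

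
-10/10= -1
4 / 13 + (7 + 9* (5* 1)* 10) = 5945 / 13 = 457.31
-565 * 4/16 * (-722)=203965/2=101982.50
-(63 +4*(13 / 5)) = -367 / 5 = -73.40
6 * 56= 336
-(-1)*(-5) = -5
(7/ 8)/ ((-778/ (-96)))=42/ 389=0.11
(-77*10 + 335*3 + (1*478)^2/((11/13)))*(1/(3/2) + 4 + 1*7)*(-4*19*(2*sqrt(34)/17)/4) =-1317975470*sqrt(34)/187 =-41096532.43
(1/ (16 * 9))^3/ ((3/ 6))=1/ 1492992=0.00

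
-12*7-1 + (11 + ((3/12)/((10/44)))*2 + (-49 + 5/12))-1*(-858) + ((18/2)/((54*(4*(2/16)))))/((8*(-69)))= 6107461/8280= 737.62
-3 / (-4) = 3 / 4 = 0.75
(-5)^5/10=-312.50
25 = 25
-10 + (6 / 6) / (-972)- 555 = -549181 / 972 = -565.00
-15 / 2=-7.50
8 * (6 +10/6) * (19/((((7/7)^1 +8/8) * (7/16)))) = 27968/21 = 1331.81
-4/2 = -2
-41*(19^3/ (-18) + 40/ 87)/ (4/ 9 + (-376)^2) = 8145511/ 73798504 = 0.11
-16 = -16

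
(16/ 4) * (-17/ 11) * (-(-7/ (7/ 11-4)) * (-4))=-1904/ 37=-51.46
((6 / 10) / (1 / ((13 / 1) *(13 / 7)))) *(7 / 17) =507 / 85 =5.96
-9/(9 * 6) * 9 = -3/2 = -1.50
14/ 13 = 1.08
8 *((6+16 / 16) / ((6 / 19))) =532 / 3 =177.33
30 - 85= -55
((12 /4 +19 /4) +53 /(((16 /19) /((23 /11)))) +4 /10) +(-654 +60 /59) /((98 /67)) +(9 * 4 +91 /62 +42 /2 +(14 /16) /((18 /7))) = -21992442359 /88724790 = -247.87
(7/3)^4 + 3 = 2644/81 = 32.64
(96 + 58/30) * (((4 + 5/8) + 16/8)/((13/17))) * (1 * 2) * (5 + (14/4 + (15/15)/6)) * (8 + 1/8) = 17206397/144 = 119488.87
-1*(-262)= 262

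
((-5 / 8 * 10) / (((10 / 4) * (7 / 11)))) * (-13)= 715 / 14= 51.07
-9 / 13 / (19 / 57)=-2.08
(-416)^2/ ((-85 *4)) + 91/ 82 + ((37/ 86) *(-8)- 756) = -379828579/ 299710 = -1267.32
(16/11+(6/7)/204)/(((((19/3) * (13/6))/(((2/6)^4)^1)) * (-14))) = -0.00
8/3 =2.67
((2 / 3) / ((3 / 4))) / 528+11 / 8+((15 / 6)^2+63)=167809 / 2376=70.63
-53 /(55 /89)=-4717 /55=-85.76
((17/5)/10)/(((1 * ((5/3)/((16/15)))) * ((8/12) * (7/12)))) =2448/4375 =0.56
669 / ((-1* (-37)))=18.08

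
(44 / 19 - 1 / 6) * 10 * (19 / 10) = 245 / 6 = 40.83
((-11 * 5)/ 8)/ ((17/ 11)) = -605/ 136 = -4.45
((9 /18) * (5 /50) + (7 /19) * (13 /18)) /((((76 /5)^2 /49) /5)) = 1324225 /3950784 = 0.34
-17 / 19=-0.89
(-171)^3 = -5000211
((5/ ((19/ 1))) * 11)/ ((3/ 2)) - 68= -3766/ 57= -66.07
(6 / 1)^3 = 216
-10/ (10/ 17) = -17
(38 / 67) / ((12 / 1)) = 19 / 402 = 0.05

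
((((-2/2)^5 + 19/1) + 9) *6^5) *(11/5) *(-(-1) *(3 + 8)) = 25404192/5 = 5080838.40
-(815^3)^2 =-293052649656390625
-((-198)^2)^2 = -1536953616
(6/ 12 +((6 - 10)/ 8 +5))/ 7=5/ 7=0.71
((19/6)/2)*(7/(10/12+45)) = 133/550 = 0.24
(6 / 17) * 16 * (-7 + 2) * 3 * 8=-11520 / 17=-677.65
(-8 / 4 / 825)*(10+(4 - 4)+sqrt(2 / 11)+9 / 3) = -26 / 825 - 2*sqrt(22) / 9075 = -0.03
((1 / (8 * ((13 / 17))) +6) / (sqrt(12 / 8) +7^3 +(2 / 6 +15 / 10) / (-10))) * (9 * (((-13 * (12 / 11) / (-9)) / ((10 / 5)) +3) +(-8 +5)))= 593312805 / 4653861971 - 865350 * sqrt(6) / 4653861971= 0.13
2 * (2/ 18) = 2/ 9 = 0.22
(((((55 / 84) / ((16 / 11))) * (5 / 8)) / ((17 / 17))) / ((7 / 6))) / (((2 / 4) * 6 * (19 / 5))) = 0.02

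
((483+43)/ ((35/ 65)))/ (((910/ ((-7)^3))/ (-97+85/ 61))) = 10736712/ 305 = 35202.33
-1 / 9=-0.11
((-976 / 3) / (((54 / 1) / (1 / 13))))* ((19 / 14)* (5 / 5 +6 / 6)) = -9272 / 7371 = -1.26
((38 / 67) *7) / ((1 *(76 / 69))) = 483 / 134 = 3.60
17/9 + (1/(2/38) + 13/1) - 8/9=33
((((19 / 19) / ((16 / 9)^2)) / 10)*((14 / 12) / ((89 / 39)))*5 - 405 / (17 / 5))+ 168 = 75859323 / 1549312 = 48.96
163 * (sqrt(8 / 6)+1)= 163+326 * sqrt(3) / 3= 351.22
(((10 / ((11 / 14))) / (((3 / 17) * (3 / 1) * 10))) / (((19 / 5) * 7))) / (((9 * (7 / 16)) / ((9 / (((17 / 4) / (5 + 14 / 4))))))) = 5440 / 13167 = 0.41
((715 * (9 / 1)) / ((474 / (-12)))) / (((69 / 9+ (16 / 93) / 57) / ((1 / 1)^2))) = -68223870 / 3211903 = -21.24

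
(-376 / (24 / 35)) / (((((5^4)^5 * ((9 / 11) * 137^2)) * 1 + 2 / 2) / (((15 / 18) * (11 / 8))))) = -995225 / 2319776916503906251584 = -0.00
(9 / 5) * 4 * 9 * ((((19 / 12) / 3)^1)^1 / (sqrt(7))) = 171 * sqrt(7) / 35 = 12.93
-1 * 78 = -78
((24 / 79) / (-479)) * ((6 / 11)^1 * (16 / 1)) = -0.01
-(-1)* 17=17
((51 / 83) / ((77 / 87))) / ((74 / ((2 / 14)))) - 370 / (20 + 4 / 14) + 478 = 108066206961 / 235048198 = 459.76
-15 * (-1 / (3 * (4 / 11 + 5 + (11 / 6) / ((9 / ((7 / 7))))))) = 2970 / 3307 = 0.90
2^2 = 4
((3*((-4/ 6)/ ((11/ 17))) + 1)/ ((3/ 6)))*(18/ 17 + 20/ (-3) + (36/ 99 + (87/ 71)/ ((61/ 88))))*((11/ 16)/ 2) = 97138039/ 19437528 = 5.00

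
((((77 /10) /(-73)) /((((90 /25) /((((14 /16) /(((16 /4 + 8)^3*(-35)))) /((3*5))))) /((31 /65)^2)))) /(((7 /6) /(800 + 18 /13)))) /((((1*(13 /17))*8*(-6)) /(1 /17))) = -0.00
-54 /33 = -18 /11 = -1.64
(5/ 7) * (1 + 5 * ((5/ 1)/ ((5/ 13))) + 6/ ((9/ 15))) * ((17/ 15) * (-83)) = -107236/ 21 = -5106.48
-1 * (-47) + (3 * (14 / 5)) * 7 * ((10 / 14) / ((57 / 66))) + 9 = 1988 / 19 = 104.63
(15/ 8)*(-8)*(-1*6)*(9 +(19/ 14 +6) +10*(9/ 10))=15975/ 7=2282.14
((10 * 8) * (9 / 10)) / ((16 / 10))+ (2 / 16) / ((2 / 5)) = 725 / 16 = 45.31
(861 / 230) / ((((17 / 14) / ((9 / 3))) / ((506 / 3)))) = 132594 / 85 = 1559.93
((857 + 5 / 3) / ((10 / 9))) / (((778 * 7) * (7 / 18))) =0.36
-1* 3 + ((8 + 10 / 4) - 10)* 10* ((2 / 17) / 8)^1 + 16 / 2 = 345 / 68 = 5.07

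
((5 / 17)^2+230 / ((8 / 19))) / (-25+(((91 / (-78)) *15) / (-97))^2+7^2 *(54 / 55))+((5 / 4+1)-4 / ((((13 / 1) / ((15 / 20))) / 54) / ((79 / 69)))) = 191912528371693 / 16557291553764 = 11.59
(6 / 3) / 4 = 1 / 2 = 0.50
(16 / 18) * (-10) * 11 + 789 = 6221 / 9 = 691.22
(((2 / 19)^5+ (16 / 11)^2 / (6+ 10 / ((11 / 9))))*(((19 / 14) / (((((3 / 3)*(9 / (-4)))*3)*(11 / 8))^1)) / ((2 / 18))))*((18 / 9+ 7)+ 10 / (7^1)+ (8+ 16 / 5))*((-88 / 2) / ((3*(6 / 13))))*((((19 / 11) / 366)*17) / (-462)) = -16316251356928 / 696242205181215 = -0.02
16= 16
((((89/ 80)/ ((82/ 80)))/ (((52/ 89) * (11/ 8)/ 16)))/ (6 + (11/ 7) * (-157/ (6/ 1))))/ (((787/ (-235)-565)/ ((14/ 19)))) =1751238048/ 2194564901815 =0.00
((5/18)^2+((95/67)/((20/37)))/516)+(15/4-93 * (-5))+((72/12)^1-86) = 1451812501/3733776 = 388.83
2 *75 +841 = 991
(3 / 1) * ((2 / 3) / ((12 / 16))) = 8 / 3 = 2.67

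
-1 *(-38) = 38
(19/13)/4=19/52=0.37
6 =6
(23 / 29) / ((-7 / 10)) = -230 / 203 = -1.13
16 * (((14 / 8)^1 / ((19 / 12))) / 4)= 84 / 19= 4.42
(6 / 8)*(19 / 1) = 57 / 4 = 14.25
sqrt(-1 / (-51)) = 0.14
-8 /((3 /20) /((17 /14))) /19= -3.41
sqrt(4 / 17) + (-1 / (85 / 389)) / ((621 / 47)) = -18283 / 52785 + 2 * sqrt(17) / 17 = 0.14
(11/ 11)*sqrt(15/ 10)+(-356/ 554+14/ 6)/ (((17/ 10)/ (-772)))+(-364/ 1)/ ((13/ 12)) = -15593272/ 14127+sqrt(6)/ 2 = -1102.57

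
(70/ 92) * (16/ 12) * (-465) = -10850/ 23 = -471.74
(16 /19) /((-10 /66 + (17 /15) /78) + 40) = 205920 /9747703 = 0.02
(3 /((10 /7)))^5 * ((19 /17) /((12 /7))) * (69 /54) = 462713517 /13600000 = 34.02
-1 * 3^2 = -9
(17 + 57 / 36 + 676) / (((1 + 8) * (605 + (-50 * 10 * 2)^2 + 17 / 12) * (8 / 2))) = 0.00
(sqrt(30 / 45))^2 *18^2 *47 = 10152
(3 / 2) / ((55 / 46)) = 69 / 55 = 1.25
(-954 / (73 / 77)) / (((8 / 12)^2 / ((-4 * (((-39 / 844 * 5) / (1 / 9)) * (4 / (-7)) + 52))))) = 7419583314 / 15403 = 481697.29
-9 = -9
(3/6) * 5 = 5/2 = 2.50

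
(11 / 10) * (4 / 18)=11 / 45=0.24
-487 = -487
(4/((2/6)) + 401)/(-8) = -413/8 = -51.62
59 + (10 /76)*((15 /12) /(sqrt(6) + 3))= 8993 /152 - 25*sqrt(6) /456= 59.03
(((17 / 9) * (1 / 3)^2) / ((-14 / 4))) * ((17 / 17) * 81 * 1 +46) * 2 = -8636 / 567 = -15.23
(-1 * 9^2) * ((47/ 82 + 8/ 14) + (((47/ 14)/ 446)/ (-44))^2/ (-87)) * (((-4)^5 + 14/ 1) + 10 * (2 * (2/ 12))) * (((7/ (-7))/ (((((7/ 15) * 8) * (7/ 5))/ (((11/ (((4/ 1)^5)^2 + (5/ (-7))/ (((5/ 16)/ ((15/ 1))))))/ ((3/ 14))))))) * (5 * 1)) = -261750308493833195625/ 59883070956870791168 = -4.37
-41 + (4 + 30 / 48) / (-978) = -320821 / 7824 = -41.00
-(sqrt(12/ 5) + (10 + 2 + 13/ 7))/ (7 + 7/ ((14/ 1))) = -194/ 105 - 4* sqrt(15)/ 75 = -2.05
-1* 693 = -693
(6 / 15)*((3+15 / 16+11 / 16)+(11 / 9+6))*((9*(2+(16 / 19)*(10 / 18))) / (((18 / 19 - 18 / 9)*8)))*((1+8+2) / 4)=-1979813 / 57600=-34.37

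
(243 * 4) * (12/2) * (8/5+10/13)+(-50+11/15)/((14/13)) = 7519297/546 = 13771.61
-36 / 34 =-18 / 17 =-1.06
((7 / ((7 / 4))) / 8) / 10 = 1 / 20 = 0.05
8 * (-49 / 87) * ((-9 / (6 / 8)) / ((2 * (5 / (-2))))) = -1568 / 145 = -10.81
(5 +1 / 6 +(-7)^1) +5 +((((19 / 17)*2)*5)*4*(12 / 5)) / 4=3059 / 102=29.99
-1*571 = -571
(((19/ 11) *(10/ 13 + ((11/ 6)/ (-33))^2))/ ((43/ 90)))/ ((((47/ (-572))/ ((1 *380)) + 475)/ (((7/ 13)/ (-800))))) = -8220331/ 2077721558172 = -0.00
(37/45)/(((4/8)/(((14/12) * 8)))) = 2072/135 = 15.35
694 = 694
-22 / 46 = -11 / 23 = -0.48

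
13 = 13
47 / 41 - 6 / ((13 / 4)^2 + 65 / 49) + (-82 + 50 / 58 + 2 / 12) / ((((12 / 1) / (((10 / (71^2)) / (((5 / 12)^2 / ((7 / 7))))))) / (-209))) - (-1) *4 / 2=1746389507023 / 93112890715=18.76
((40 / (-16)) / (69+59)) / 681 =-5 / 174336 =-0.00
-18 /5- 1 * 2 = -28 /5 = -5.60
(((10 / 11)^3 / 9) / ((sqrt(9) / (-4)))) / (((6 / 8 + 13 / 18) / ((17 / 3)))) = -272000 / 634887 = -0.43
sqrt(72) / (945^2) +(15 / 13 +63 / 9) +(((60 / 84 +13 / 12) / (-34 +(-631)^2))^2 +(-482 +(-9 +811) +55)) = 2 * sqrt(2) / 297675 +5570810385975210157 / 14539356558456912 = 383.15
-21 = -21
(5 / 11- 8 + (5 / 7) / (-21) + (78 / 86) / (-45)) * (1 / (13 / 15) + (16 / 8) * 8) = -589176481 / 4519515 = -130.36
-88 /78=-44 /39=-1.13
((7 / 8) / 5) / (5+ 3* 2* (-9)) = -1 / 280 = -0.00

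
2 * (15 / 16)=15 / 8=1.88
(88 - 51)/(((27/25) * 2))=925/54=17.13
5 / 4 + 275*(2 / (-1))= -2195 / 4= -548.75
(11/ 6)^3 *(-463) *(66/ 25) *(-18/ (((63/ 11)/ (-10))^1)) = -74566613/ 315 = -236719.41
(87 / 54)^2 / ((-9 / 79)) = -66439 / 2916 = -22.78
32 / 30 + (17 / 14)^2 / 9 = 10853 / 8820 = 1.23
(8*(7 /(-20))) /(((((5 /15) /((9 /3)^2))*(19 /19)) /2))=-756 /5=-151.20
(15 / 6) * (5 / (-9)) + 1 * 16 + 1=281 / 18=15.61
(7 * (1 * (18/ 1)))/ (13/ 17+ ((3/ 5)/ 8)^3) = 137088000/ 832459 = 164.68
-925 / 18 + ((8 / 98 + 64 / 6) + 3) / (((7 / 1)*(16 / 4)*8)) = -5070337 / 98784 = -51.33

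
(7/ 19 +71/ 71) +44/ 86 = 1536/ 817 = 1.88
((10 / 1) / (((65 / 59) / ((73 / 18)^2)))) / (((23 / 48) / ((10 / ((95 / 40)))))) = 201223040 / 153387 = 1311.87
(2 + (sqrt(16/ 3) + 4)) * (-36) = -216 - 48 * sqrt(3) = -299.14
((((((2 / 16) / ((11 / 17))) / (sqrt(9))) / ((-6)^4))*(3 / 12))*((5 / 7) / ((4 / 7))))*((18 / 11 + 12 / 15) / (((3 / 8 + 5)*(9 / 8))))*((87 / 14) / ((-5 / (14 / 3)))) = -0.00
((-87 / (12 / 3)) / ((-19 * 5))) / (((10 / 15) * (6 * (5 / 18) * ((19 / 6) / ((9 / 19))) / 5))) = 21141 / 137180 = 0.15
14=14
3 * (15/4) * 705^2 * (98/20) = 27398503.12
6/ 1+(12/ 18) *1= 20/ 3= 6.67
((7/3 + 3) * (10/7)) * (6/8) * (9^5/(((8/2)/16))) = 9447840/7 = 1349691.43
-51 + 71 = 20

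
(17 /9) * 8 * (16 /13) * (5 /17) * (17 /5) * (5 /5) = 2176 /117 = 18.60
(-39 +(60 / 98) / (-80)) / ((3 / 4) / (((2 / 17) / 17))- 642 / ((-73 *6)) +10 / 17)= -18976131 / 53720611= -0.35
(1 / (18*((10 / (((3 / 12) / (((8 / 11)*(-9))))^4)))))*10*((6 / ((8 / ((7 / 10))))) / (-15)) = -102487 / 24766945689600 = -0.00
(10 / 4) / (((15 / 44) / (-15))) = -110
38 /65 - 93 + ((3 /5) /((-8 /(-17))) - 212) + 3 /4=-157243 /520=-302.39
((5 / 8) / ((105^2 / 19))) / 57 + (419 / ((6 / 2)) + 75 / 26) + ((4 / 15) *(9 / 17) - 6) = 319732453 / 2339064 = 136.69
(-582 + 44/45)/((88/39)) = -169949/660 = -257.50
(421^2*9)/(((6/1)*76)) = 531723/152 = 3498.18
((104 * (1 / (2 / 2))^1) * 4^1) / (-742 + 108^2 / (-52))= -2704 / 6281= -0.43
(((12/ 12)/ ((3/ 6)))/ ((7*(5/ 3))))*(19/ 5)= 114/ 175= 0.65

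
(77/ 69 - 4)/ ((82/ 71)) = -14129/ 5658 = -2.50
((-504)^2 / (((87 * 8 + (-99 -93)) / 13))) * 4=26208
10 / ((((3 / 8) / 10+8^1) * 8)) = 0.16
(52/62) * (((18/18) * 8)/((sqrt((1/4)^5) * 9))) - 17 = 1913/279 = 6.86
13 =13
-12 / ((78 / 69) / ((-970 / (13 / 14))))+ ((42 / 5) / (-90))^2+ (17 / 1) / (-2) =21066805937 / 1901250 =11080.50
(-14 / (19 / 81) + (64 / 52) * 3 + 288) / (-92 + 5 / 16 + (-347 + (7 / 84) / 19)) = -2750688 / 5201027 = -0.53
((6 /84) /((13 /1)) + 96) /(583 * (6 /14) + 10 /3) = 52419 /138242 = 0.38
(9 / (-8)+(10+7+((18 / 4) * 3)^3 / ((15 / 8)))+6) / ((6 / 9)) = 160089 / 80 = 2001.11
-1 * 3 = -3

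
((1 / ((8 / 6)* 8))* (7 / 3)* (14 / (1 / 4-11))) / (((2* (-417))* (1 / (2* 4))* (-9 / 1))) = -49 / 161379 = -0.00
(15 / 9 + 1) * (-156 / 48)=-26 / 3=-8.67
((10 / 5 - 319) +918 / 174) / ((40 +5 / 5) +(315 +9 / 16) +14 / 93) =-13451520 / 15392881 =-0.87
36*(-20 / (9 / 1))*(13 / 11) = -94.55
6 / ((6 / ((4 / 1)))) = 4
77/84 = 11/12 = 0.92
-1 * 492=-492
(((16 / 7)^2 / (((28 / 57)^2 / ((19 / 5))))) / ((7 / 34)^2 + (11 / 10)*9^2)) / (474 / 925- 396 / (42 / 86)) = -3451448800 / 3030361000303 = -0.00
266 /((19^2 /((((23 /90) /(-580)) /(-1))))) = 161 /495900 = 0.00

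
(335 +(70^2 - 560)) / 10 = 935 / 2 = 467.50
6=6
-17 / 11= -1.55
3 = 3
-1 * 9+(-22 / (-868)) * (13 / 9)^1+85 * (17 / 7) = 771299 / 3906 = 197.47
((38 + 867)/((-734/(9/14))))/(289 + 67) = -8145/3658256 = -0.00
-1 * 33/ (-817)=33/ 817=0.04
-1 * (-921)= 921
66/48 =11/8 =1.38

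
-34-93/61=-2167/61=-35.52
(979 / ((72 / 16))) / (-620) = -979 / 2790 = -0.35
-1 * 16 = -16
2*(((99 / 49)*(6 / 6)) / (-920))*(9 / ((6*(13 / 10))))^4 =-1002375 / 128752988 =-0.01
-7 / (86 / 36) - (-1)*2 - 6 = -298 / 43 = -6.93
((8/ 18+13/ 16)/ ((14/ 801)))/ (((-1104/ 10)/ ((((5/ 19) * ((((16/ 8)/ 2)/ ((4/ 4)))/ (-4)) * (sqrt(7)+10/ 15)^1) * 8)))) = 402725/ 1761984+402725 * sqrt(7)/ 1174656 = 1.14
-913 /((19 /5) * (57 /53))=-241945 /1083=-223.40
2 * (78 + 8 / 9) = 157.78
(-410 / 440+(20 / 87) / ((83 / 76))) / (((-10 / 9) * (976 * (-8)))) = -0.00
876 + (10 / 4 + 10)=1777 / 2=888.50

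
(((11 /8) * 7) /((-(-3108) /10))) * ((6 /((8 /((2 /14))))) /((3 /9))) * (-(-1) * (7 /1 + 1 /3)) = 605 /8288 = 0.07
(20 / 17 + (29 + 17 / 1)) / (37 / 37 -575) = -401 / 4879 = -0.08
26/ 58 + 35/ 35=42/ 29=1.45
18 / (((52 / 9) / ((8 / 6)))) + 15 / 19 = 1221 / 247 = 4.94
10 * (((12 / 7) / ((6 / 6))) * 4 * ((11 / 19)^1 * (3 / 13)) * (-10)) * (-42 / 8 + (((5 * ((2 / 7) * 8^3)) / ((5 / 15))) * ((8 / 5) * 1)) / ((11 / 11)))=-3887017200 / 12103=-321161.46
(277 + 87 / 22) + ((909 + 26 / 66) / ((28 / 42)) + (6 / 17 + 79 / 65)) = 40029181 / 24310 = 1646.61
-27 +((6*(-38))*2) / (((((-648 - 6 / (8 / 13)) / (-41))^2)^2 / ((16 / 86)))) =-18544492744235683 / 686800485042201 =-27.00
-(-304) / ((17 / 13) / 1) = 3952 / 17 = 232.47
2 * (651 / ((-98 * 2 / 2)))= -93 / 7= -13.29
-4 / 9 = -0.44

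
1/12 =0.08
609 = 609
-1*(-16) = 16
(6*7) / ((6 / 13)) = 91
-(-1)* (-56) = -56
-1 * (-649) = 649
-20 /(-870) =2 /87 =0.02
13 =13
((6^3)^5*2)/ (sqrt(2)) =470184984576*sqrt(2) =664941982011.56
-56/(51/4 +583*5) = -32/1673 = -0.02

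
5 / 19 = 0.26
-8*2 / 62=-8 / 31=-0.26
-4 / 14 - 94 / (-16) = 313 / 56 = 5.59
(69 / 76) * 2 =1.82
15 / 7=2.14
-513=-513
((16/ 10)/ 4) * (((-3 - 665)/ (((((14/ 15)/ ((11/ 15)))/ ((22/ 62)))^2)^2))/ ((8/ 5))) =-35797933127/ 35477982736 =-1.01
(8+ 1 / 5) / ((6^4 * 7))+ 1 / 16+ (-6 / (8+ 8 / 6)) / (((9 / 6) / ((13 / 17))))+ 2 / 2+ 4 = 912943 / 192780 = 4.74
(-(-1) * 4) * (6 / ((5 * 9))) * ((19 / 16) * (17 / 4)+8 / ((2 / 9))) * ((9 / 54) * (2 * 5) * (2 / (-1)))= -2627 / 36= -72.97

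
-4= -4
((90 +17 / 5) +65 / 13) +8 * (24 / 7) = 4404 / 35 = 125.83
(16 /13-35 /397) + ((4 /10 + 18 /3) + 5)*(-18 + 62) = 12973273 /25805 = 502.74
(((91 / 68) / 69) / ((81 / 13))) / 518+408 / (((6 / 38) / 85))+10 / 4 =6177192284509 / 28123848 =219642.50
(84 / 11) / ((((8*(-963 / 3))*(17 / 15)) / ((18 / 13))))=-945 / 260117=-0.00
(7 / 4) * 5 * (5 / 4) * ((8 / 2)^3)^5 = 11744051200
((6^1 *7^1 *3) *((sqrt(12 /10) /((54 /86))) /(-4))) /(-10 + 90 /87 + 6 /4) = 8729 *sqrt(30) /6495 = 7.36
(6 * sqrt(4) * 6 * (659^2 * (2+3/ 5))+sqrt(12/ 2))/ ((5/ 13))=13 * sqrt(6)/ 5+5284331208/ 25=211373254.69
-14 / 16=-7 / 8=-0.88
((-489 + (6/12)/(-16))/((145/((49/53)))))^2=587983773601/60476646400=9.72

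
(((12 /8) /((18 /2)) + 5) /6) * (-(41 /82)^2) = -31 /144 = -0.22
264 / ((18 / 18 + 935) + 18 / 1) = 44 / 159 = 0.28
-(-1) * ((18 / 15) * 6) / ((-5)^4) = 36 / 3125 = 0.01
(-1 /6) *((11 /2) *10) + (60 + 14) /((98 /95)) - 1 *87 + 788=763.57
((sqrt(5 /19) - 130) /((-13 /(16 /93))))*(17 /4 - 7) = -440 /93 + 44*sqrt(95) /22971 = -4.71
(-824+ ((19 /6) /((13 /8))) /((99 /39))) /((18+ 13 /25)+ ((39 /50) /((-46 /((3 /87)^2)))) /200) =-31529090000000 /709300068939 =-44.45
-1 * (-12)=12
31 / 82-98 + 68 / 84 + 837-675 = 112253 / 1722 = 65.19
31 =31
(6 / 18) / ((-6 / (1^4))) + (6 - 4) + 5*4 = 395 / 18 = 21.94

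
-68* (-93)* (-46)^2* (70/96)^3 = 11952821125/2304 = 5187856.39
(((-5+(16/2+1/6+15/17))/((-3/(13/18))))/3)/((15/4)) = -5369/61965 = -0.09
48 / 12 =4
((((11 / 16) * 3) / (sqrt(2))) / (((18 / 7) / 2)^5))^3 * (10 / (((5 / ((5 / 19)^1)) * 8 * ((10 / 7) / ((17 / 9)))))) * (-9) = -751961519998361827 * sqrt(2) / 18990543957492105216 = -0.06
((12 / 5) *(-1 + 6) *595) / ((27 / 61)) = 145180 / 9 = 16131.11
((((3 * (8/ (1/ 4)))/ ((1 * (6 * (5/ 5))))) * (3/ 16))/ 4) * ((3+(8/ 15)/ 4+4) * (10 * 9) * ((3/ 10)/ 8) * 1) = 2889/ 160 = 18.06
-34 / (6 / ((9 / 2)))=-51 / 2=-25.50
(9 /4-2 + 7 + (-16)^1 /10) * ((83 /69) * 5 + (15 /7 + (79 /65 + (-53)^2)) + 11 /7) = 10004132611 /627900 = 15932.68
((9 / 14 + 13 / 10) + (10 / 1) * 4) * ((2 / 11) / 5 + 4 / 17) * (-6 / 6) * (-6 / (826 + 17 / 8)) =17897856 / 216803125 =0.08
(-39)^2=1521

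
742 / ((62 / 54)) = 20034 / 31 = 646.26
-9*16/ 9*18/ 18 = -16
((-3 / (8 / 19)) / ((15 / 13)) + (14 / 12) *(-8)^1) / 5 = -1861 / 600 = -3.10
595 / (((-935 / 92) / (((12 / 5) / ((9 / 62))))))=-159712 / 165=-967.95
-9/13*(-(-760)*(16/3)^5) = -796917760/351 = -2270420.97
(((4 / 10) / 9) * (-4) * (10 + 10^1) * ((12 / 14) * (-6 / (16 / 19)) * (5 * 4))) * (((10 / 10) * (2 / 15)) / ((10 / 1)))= 608 / 105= 5.79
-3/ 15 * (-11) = 11/ 5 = 2.20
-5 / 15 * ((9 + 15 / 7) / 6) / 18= -0.03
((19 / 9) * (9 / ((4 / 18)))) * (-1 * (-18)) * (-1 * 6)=-9234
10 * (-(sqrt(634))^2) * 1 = -6340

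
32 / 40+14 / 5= 18 / 5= 3.60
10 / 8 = 5 / 4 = 1.25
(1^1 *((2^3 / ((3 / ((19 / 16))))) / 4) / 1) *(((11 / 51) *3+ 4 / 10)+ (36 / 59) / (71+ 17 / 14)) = 33893473 / 40561320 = 0.84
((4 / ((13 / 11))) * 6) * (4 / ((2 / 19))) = 10032 / 13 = 771.69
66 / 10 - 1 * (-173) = 898 / 5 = 179.60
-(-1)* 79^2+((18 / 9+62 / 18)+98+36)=57424 / 9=6380.44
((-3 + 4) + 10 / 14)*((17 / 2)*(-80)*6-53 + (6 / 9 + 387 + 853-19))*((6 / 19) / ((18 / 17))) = -593912 / 399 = -1488.50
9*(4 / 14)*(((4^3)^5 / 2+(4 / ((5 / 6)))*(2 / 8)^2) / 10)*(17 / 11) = 821412495819 / 3850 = 213353895.02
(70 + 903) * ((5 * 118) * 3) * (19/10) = 3272199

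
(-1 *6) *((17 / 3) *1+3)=-52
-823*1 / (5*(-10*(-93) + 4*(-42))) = -823 / 3810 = -0.22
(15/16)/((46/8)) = 15/92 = 0.16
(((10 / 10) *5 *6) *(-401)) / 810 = -401 / 27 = -14.85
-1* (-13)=13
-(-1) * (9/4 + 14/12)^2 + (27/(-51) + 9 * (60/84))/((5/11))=2112163/85680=24.65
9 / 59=0.15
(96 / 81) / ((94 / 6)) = 32 / 423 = 0.08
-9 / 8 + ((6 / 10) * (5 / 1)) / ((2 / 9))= 99 / 8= 12.38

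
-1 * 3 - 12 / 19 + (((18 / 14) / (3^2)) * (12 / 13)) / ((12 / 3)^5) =-3.63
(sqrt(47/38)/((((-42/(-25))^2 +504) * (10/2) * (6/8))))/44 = 0.00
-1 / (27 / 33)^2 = -1.49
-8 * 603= -4824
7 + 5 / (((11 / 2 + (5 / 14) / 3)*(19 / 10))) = 8372 / 1121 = 7.47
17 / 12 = 1.42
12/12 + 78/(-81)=1/27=0.04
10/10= 1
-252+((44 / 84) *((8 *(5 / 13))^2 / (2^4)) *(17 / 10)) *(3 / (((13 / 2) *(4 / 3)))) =-3872703 / 15379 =-251.82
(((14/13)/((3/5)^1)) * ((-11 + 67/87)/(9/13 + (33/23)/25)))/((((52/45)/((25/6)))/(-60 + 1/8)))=536218046875/101409984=5287.63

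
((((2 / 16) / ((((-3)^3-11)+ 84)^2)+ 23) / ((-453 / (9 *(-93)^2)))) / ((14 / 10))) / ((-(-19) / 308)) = -555628409325 / 12141608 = -45762.34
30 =30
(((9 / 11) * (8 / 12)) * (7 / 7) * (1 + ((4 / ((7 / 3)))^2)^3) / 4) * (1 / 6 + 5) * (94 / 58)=4521993281 / 150120124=30.12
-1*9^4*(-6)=39366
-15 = -15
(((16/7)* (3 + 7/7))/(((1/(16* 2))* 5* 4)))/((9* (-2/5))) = -256/63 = -4.06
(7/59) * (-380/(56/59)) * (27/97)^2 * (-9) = 623295/18818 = 33.12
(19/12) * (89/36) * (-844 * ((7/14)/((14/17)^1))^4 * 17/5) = -506606397457/331914240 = -1526.32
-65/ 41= -1.59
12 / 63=4 / 21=0.19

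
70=70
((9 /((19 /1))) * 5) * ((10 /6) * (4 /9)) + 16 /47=5612 /2679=2.09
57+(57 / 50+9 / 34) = 24822 / 425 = 58.40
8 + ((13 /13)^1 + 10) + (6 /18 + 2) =64 /3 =21.33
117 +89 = 206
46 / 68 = 23 / 34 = 0.68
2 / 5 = 0.40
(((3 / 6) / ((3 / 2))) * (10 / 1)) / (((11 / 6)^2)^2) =4320 / 14641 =0.30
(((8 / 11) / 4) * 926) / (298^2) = 463 / 244211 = 0.00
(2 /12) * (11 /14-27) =-367 /84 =-4.37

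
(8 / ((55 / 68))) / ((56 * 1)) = 68 / 385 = 0.18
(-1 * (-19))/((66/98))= 931/33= 28.21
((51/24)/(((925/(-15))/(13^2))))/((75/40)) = -2873/925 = -3.11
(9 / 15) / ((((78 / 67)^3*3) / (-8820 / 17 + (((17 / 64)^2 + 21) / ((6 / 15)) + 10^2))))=-3067248144149 / 66088009728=-46.41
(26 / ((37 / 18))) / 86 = 234 / 1591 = 0.15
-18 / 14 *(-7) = 9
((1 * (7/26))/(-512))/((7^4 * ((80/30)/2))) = -3/18264064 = -0.00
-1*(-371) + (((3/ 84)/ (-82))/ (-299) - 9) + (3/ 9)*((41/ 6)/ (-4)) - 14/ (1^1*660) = 15351741956/ 42477435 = 361.41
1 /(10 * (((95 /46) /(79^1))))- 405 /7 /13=-27028 /43225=-0.63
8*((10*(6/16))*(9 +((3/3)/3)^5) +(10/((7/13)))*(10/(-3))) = -127640/567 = -225.11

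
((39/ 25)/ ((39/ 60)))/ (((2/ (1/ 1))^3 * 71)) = 3/ 710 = 0.00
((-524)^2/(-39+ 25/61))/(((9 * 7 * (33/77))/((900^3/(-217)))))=226113336000000/255409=885299014.52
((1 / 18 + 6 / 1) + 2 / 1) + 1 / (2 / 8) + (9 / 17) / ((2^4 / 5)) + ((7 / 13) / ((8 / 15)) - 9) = 4.23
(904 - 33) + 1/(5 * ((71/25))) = 61846/71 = 871.07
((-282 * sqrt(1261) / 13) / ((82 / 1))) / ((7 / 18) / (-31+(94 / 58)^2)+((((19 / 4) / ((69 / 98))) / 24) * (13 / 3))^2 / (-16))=21603991375872 * sqrt(1261) / 8692623855461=88.26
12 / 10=6 / 5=1.20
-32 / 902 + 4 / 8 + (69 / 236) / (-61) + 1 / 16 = 13562521 / 25970384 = 0.52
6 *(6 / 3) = 12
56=56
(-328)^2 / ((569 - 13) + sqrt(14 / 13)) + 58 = 505352442 / 2009377 - 53792 * sqrt(182) / 2009377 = 251.14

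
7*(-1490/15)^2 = 621628/9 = 69069.78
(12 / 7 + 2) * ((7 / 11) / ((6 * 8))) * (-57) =-2.81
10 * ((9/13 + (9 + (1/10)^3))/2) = 126013/2600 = 48.47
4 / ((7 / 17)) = 68 / 7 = 9.71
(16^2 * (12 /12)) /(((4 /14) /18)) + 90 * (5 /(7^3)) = 5532354 /343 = 16129.31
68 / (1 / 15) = 1020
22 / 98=11 / 49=0.22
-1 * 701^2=-491401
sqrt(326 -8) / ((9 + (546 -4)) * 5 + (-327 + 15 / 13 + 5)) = 13 * sqrt(318) / 31644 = 0.01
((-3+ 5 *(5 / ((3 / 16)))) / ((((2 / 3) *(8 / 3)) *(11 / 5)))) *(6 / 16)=17595 / 1408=12.50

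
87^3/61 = 658503/61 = 10795.13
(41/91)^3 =68921/753571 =0.09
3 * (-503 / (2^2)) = -1509 / 4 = -377.25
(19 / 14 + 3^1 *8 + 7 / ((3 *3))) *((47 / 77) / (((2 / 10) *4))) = 773855 / 38808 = 19.94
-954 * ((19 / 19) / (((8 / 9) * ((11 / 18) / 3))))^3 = -6844428639 / 42592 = -160697.52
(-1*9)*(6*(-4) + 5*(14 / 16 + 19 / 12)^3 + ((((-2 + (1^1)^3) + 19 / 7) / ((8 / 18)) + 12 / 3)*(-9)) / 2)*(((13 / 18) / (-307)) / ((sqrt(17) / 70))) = 93885545*sqrt(17) / 72147456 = 5.37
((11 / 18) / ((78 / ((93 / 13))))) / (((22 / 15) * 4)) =0.01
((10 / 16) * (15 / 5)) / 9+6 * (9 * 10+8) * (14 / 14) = 14117 / 24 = 588.21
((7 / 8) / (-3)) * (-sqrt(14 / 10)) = 7 * sqrt(35) / 120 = 0.35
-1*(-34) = 34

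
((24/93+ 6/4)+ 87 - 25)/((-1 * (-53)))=3953/3286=1.20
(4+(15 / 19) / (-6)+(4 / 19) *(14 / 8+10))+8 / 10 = 1357 / 190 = 7.14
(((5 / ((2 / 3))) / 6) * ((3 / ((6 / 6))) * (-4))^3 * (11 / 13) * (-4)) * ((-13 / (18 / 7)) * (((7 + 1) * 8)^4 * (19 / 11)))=-1071057469440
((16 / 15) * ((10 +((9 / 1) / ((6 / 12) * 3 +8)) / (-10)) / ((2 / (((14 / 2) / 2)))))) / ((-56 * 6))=-941 / 17100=-0.06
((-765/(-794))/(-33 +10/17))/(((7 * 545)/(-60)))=78030/166903961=0.00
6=6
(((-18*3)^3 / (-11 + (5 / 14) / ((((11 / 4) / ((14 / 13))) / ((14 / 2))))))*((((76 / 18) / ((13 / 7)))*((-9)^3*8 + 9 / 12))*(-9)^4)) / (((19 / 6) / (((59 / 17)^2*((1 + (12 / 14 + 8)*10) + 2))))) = -197154390460929996600 / 414137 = -476060797419525.41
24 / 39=8 / 13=0.62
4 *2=8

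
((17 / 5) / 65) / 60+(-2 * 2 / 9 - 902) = -52792949 / 58500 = -902.44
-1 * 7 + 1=-6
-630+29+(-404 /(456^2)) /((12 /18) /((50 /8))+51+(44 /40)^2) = -8172487453 /13598148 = -601.00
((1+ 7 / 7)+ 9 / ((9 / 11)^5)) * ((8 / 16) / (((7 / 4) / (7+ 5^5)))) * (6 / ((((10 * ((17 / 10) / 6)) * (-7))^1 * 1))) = -161632544 / 22491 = -7186.54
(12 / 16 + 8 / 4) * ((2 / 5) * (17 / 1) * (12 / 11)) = 20.40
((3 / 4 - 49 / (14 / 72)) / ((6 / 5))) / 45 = -4.65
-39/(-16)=39/16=2.44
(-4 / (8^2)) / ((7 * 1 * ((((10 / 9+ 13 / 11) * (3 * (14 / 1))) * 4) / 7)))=-33 / 203392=-0.00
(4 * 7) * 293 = 8204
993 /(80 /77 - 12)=-76461 /844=-90.59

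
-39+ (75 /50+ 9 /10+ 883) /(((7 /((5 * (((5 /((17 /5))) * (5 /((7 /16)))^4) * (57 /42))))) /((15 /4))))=161496881998713 /2000033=80747108.67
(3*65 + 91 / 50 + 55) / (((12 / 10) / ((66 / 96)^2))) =507837 / 5120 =99.19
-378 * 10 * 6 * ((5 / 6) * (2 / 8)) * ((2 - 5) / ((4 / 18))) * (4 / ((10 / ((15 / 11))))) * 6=2296350 / 11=208759.09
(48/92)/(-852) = -1/1633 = -0.00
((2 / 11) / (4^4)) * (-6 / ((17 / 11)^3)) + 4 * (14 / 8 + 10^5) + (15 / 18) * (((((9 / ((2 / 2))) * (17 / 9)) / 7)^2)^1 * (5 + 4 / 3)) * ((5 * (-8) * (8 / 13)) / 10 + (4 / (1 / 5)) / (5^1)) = 721154406095113 / 1802638656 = 400054.89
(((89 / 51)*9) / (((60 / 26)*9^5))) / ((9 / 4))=2314 / 45172485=0.00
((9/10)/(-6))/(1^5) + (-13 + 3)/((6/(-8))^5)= 204071/4860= 41.99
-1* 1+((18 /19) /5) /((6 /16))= -47 /95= -0.49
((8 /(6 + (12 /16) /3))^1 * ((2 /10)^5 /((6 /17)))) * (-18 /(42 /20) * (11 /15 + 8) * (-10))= 285056 /328125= 0.87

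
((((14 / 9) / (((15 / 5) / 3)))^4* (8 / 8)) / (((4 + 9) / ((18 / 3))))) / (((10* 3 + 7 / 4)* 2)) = 153664 / 3610737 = 0.04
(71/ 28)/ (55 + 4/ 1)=71/ 1652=0.04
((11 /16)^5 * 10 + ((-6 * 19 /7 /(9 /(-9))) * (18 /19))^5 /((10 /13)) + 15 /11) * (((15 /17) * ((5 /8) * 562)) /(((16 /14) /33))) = 6964896683538072256995 /684795625472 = 10170766903.98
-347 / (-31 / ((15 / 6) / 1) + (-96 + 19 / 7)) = 12145 / 3699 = 3.28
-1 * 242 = -242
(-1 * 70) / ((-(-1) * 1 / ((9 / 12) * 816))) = -42840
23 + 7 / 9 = 214 / 9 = 23.78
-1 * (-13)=13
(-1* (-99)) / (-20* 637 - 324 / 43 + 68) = -473 / 60580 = -0.01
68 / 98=34 / 49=0.69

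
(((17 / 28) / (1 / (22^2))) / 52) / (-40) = -2057 / 14560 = -0.14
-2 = -2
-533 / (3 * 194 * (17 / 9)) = -1599 / 3298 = -0.48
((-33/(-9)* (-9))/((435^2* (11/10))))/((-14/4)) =0.00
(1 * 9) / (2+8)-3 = -21 / 10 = -2.10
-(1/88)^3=-1/681472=-0.00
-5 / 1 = -5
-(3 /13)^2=-9 /169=-0.05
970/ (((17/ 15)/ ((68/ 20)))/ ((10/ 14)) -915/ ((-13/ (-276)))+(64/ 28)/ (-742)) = -491222550/ 9837460933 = -0.05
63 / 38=1.66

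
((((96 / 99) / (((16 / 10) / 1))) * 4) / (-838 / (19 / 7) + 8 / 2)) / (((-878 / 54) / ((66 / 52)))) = 684 / 1101451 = 0.00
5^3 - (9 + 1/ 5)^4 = -4399331/ 625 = -7038.93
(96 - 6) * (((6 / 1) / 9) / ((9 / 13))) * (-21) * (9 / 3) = -5460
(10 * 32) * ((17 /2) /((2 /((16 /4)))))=5440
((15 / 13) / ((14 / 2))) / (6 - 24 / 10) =25 / 546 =0.05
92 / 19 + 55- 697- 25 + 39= -11840 / 19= -623.16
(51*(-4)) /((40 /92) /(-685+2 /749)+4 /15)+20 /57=-342882087610 /447349737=-766.47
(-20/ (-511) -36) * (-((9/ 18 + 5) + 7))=229700/ 511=449.51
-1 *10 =-10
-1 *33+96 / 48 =-31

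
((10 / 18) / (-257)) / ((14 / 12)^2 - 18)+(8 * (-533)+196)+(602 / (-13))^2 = -50045018604 / 26016367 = -1923.60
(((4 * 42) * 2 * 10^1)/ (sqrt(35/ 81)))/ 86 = 432 * sqrt(35)/ 43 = 59.44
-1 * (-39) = 39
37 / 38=0.97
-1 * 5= -5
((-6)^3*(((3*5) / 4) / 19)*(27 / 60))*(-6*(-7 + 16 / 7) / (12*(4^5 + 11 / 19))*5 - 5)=95.70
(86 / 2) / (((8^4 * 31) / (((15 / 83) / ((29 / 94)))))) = 0.00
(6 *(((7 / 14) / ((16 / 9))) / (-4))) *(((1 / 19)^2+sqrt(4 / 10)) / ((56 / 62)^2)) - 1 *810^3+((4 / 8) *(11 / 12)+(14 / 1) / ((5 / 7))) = -144394129831119061 / 271703040 - 25947 *sqrt(10) / 250880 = -531440980.27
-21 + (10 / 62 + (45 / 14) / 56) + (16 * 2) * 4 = 2605843 / 24304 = 107.22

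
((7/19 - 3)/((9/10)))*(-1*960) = 2807.02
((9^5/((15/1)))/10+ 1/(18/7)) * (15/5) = 88661/75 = 1182.15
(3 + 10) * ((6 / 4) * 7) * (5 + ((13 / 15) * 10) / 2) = 1274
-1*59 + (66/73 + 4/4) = -57.10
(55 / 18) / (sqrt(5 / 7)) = 11 * sqrt(35) / 18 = 3.62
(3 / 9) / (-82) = -1 / 246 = -0.00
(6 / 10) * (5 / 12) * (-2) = -0.50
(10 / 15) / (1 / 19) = 38 / 3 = 12.67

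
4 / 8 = 1 / 2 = 0.50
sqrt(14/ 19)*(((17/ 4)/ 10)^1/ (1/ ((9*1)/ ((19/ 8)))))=153*sqrt(266)/ 1805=1.38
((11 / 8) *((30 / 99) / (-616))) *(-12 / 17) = 0.00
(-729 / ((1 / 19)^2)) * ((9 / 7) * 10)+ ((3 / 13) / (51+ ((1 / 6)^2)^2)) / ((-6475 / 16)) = -18825393937636458 / 5563714975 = -3383601.43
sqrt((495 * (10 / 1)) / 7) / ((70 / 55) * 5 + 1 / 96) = 15840 * sqrt(154) / 47117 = 4.17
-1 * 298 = -298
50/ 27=1.85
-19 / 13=-1.46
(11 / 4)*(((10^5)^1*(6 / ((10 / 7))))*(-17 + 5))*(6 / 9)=-9240000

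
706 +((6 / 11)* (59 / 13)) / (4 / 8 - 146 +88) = 11609462 / 16445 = 705.96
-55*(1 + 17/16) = -1815/16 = -113.44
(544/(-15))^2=295936/225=1315.27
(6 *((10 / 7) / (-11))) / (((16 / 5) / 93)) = -6975 / 308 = -22.65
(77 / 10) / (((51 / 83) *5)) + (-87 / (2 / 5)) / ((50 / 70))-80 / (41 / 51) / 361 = -5704208642 / 18871275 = -302.27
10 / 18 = 5 / 9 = 0.56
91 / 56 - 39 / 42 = 39 / 56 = 0.70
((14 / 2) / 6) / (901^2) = 0.00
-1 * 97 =-97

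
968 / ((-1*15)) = -968 / 15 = -64.53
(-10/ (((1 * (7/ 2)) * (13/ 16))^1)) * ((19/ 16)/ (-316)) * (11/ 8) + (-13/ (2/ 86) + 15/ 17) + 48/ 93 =-16899695557/ 30308824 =-557.58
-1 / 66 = -0.02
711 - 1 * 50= 661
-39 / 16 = -2.44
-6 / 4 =-3 / 2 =-1.50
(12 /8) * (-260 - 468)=-1092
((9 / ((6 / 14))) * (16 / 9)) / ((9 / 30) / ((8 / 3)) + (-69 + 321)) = 8960 / 60507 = 0.15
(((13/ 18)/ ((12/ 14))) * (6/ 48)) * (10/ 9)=455/ 3888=0.12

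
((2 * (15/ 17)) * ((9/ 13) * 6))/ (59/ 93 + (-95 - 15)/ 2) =-37665/ 279344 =-0.13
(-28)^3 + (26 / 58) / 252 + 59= -159994031 / 7308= -21893.00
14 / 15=0.93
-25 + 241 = 216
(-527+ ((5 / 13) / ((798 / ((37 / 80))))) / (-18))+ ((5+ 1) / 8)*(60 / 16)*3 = -1549315441 / 2987712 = -518.56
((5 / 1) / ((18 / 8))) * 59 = 1180 / 9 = 131.11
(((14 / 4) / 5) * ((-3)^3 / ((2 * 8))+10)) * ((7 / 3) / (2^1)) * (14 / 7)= 6517 / 480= 13.58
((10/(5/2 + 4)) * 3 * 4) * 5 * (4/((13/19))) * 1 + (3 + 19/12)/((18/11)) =19801445/36504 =542.45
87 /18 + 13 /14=121 /21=5.76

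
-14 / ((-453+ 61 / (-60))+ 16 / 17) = 14280 / 462137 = 0.03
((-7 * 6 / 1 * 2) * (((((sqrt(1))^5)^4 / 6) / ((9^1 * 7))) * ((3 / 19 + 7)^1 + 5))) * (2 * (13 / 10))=-2002 / 285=-7.02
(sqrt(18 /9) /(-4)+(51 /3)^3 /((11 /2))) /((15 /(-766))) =-7526716 /165+383 * sqrt(2) /30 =-45598.41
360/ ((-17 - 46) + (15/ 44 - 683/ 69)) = -218592/ 44057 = -4.96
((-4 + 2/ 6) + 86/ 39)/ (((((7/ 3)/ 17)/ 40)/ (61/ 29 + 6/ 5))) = -3713208/ 2639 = -1407.05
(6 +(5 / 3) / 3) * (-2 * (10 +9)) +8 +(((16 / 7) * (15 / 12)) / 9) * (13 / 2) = -5020 / 21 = -239.05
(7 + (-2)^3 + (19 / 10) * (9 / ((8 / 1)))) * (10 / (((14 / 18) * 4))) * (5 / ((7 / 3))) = 1755 / 224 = 7.83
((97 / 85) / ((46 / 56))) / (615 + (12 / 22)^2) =328636 / 145551705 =0.00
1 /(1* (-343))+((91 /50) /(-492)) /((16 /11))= -736943 /135004800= -0.01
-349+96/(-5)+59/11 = -362.84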